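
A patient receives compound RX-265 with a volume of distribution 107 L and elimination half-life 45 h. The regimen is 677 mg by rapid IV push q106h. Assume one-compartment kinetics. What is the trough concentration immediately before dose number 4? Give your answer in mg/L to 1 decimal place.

f = (1/2)^(τ/t½) = (1/2)^(106/45) ≈ 0.1954.
C₀ = D/Vd = 677/107 ≈ 6.327 mg/L.
Before the 4th dose, 3 doses have been given. Superposition: Cmin = C₀·(f + f² + … + f^3).
≈ 6.327 × (0.1954 + 0.0382 + 0.0075) ≈ 6.327 × 0.2411 ≈ 1.525 mg/L.

1.5 mg/L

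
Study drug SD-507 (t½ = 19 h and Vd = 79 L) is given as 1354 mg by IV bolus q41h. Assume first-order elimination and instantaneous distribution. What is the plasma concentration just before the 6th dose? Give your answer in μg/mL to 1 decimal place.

f = (1/2)^(τ/t½) = (1/2)^(41/19) ≈ 0.2241.
C₀ = D/Vd = 1354/79 ≈ 17.139 μg/mL.
Before the 6th dose, 5 doses have been given. Superposition: Cmin = C₀·(f + f² + … + f^5).
≈ 17.139 × (0.2241 + 0.0502 + 0.0113 + 0.0025 + 0.0006) ≈ 17.139 × 0.2887 ≈ 4.948 μg/mL.

4.9 μg/mL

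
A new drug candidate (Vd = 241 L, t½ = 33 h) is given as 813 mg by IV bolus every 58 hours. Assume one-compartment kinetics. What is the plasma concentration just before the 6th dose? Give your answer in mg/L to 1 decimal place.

f = (1/2)^(τ/t½) = (1/2)^(58/33) ≈ 0.2957.
C₀ = D/Vd = 813/241 ≈ 3.373 mg/L.
Before the 6th dose, 5 doses have been given. Superposition: Cmin = C₀·(f + f² + … + f^5).
≈ 3.373 × (0.2957 + 0.0874 + 0.0259 + 0.0076 + 0.0023) ≈ 3.373 × 0.4189 ≈ 1.413 mg/L.

1.4 mg/L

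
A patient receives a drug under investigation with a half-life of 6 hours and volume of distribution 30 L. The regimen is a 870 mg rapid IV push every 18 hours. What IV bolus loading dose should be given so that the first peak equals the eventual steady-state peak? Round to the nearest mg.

f = (1/2)^(18/6) ≈ 0.125000; accumulation ratio R = 1/(1−f) ≈ 1.14286.
Loading dose to hit Cmax,ss on first dose: D_load = D_maint·R ≈ 870 × 1.14286 ≈ 994.29 mg.

994 mg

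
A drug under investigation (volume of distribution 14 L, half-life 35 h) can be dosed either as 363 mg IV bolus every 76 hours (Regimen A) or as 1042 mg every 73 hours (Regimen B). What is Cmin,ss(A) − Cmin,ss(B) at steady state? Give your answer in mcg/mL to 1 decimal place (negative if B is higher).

Regimen A: f = (1/2)^(76/35) ≈ 0.2220; Cmin,ss = (363/14)·f/(1−f) ≈ 7.399 mcg/mL.
Regimen B: f = (1/2)^(73/35) ≈ 0.2356; Cmin,ss = (1042/14)·f/(1−f) ≈ 22.940 mcg/mL.
Difference ≈ 7.399 − 22.940 ≈ -15.541 mcg/mL.

-15.5 mcg/mL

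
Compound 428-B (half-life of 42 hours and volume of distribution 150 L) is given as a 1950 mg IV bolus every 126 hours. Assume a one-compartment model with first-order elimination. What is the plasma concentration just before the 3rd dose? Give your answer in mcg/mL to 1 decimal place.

f = (1/2)^(τ/t½) = (1/2)^(126/42) ≈ 0.1250.
C₀ = D/Vd = 1950/150 ≈ 13.000 mcg/mL.
Before the 3rd dose, 2 doses have been given. Superposition: Cmin = C₀·(f + f²).
≈ 13.000 × (0.1250 + 0.0156) ≈ 13.000 × 0.1406 ≈ 1.828 mcg/mL.

1.8 mcg/mL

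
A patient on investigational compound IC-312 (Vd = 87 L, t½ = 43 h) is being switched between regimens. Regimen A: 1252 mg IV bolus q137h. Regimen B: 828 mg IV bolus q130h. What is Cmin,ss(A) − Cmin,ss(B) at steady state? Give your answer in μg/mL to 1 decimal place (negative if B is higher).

0.4 μg/mL

Regimen A: f = (1/2)^(137/43) ≈ 0.1099; Cmin,ss = (1252/87)·f/(1−f) ≈ 1.777 μg/mL.
Regimen B: f = (1/2)^(130/43) ≈ 0.1230; Cmin,ss = (828/87)·f/(1−f) ≈ 1.335 μg/mL.
Difference ≈ 1.777 − 1.335 ≈ 0.442 μg/mL.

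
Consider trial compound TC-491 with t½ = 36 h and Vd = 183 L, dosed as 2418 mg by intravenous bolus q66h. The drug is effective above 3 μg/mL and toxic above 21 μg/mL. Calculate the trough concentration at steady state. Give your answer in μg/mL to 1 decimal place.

Over one 66-h interval, 66/36 ≈ 1.8333 half-lives elapse, leaving f ≈ 0.2806 of each dose.
At steady state, accumulation factor R = 1/(1 − e^(−kτ)) ≈ 1.3900.
Single-dose peak C₀ = D/Vd = 2418/183 ≈ 13.213 μg/mL.
Steady-state peak Cmax,ss = C₀·R ≈ 13.213 × 1.3900 ≈ 18.366 μg/mL.
Steady-state trough Cmin,ss = Cmax,ss·f ≈ 18.366 × 0.2806 ≈ 5.153 μg/mL.
Trough 5.2 μg/mL vs MEC 3 μg/mL: adequate.

5.2 μg/mL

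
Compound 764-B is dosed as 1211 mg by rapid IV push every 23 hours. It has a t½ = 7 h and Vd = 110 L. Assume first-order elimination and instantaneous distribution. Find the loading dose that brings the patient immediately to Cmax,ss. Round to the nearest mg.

1349 mg

f = (1/2)^(23/7) ≈ 0.102542; accumulation ratio R = 1/(1−f) ≈ 1.11426.
Loading dose to hit Cmax,ss on first dose: D_load = D_maint·R ≈ 1211 × 1.11426 ≈ 1349.37 mg.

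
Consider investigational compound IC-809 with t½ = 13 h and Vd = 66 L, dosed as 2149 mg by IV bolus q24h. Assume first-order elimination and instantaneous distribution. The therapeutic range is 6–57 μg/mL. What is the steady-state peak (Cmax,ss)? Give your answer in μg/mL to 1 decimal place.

τ/t½ = 24/13 ≈ 1.8462, so fraction remaining f = (1/2)^(24/13) ≈ 0.2781.
At steady state, accumulation factor R = 1/(1 − e^(−kτ)) ≈ 1.3852.
Single-dose peak C₀ = D/Vd = 2149/66 ≈ 32.561 μg/mL.
Steady-state peak Cmax,ss = C₀·R ≈ 32.561 × 1.3852 ≈ 45.103 μg/mL.
Peak 45.1 μg/mL vs MTC 57 μg/mL: below toxic threshold.

45.1 μg/mL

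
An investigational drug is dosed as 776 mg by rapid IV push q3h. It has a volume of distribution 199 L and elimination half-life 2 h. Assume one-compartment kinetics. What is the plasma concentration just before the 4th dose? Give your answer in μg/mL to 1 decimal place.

2.0 μg/mL

f = (1/2)^(τ/t½) = (1/2)^(3/2) ≈ 0.3536.
C₀ = D/Vd = 776/199 ≈ 3.899 μg/mL.
Before the 4th dose, 3 doses have been given. Superposition: Cmin = C₀·(f + f² + … + f^3).
≈ 3.899 × (0.3536 + 0.1250 + 0.0442) ≈ 3.899 × 0.5228 ≈ 2.038 μg/mL.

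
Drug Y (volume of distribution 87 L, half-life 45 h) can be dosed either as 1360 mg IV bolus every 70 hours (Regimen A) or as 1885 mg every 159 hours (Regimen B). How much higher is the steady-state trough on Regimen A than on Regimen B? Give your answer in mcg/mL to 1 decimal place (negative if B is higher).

Regimen A: f = (1/2)^(70/45) ≈ 0.3402; Cmin,ss = (1360/87)·f/(1−f) ≈ 8.060 mcg/mL.
Regimen B: f = (1/2)^(159/45) ≈ 0.0864; Cmin,ss = (1885/87)·f/(1−f) ≈ 2.049 mcg/mL.
Difference ≈ 8.060 − 2.049 ≈ 6.011 mcg/mL.

6.0 mcg/mL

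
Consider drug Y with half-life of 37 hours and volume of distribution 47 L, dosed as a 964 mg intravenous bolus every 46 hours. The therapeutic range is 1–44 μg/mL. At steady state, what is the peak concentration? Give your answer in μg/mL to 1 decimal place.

k = ln2/t½ = ln2/37 ≈ 0.018734 h⁻¹; fraction remaining f = e^(−kτ) = e^(−0.018734×46) ≈ 0.4224.
At steady state, accumulation factor R = 1/(1 − e^(−kτ)) ≈ 1.7313.
Each bolus raises the concentration by D/Vd = 964/47 ≈ 20.511 μg/mL.
Steady-state peak Cmax,ss = C₀·R ≈ 20.511 × 1.7313 ≈ 35.511 μg/mL.
Peak 35.5 μg/mL vs MTC 44 μg/mL: below toxic threshold.

35.5 μg/mL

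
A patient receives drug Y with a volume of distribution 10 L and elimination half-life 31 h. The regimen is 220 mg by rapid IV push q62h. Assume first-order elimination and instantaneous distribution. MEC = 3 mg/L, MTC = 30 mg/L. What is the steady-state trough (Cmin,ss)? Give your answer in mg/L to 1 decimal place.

7.3 mg/L

τ = 62 h = 2 half-lives, so f = (1/2)^2 = 0.25.
Accumulation ratio R = 1/(1 − f) = 1/0.75 = 4/3.
Single-dose peak C₀ = D/Vd = 220/10 = 22 mg/L.
Steady-state peak Cmax,ss = C₀·R = 22 × 4/3 ≈ 29.333 mg/L.
Steady-state trough Cmin,ss = Cmax,ss·f ≈ 29.333 × 0.25 ≈ 7.333 mg/L.
Trough 7.3 mg/L vs MEC 3 mg/L: adequate.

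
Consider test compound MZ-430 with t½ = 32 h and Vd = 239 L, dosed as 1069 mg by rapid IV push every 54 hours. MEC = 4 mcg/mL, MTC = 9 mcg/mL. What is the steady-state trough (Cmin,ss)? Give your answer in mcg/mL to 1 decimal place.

k = ln2/t½ = ln2/32 ≈ 0.021661 h⁻¹; fraction remaining f = e^(−kτ) = e^(−0.021661×54) ≈ 0.3105.
At steady state, accumulation factor R = 1/(1 − e^(−kτ)) ≈ 1.4503.
Each bolus raises the concentration by D/Vd = 1069/239 ≈ 4.473 mcg/mL.
Steady-state peak Cmax,ss = C₀·R ≈ 4.473 × 1.4503 ≈ 6.487 mcg/mL.
Steady-state trough Cmin,ss = Cmax,ss·f ≈ 6.487 × 0.3105 ≈ 2.014 mcg/mL.
Trough 2.0 mcg/mL vs MEC 4 mcg/mL: subtherapeutic.

2.0 mcg/mL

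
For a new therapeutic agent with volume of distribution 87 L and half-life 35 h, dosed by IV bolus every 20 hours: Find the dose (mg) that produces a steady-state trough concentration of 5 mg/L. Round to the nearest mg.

211 mg

τ/t½ = 20/35 ≈ 0.57143, so f = (1/2)^(20/35) ≈ 0.672950.
Cmin,ss = (D/Vd)·f/(1−f), so D = Cmin,ss·Vd·(1−f)/f.
D = 5 × 87 × (1−f)/f ≈ 5 × 87 × 0.48599 ≈ 211.41 mg.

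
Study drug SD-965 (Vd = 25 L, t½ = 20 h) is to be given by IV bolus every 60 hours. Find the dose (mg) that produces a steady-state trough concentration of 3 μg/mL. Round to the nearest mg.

τ/t½ = 60/20 ≈ 3, so f = (1/2)^(60/20) ≈ 0.125000.
Cmin,ss = (D/Vd)·f/(1−f), so D = Cmin,ss·Vd·(1−f)/f.
D = 3 × 25 × (1−f)/f ≈ 3 × 25 × 7.00000 ≈ 525.00 mg.

525 mg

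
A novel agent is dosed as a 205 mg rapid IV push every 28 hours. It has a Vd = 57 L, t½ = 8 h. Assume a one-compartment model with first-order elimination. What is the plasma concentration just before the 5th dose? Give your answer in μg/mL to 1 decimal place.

f = (1/2)^(τ/t½) = (1/2)^(28/8) ≈ 0.0884.
C₀ = D/Vd = 205/57 ≈ 3.596 μg/mL.
Before the 5th dose, 4 doses have been given. Superposition: Cmin = C₀·(f + f² + … + f^4).
≈ 3.596 × (0.0884 + 0.0078 + 0.0007 + 0.0001) ≈ 3.596 × 0.0970 ≈ 0.349 μg/mL.

0.3 μg/mL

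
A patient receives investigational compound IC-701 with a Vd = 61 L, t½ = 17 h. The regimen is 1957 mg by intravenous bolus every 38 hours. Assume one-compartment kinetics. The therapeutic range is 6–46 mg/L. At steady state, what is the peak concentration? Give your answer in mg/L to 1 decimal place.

Over one 38-h interval, 38/17 ≈ 2.2353 half-lives elapse, leaving f ≈ 0.2124 of each dose.
At steady state, accumulation factor R = 1/(1 − e^(−kτ)) ≈ 1.2697.
Each bolus raises the concentration by D/Vd = 1957/61 ≈ 32.082 mg/L.
Cmax,ss = C₀/(1 − f) ≈ 32.082/0.7876 ≈ 40.734 mg/L.
Peak 40.7 mg/L vs MTC 46 mg/L: below toxic threshold.

40.7 mg/L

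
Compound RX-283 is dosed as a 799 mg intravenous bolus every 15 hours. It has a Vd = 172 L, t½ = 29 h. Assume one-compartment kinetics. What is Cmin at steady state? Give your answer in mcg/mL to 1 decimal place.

10.8 mcg/mL

k = ln2/t½ = ln2/29 ≈ 0.023902 h⁻¹; fraction remaining f = e^(−kτ) = e^(−0.023902×15) ≈ 0.6987.
Each bolus raises the concentration by D/Vd = 799/172 ≈ 4.645 mcg/mL.
Steady-state trough Cmin,ss = C₀·f/(1−f) ≈ 4.645 × 0.6987/0.3013 ≈ 10.772 mcg/mL.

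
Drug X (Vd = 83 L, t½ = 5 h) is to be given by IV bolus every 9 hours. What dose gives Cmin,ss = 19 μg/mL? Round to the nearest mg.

τ/t½ = 9/5 ≈ 1.8, so f = (1/2)^(9/5) ≈ 0.287175.
Cmin,ss = (D/Vd)·f/(1−f), so D = Cmin,ss·Vd·(1−f)/f.
D = 19 × 83 × (1−f)/f ≈ 19 × 83 × 2.48220 ≈ 3914.43 mg.

3914 mg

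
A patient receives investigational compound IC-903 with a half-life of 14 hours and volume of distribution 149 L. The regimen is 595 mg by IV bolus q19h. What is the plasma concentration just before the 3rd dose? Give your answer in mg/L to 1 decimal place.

2.2 mg/L

f = (1/2)^(τ/t½) = (1/2)^(19/14) ≈ 0.3904.
C₀ = D/Vd = 595/149 ≈ 3.993 mg/L.
Before the 3rd dose, 2 doses have been given. Superposition: Cmin = C₀·(f + f²).
≈ 3.993 × (0.3904 + 0.1524) ≈ 3.993 × 0.5428 ≈ 2.167 mg/L.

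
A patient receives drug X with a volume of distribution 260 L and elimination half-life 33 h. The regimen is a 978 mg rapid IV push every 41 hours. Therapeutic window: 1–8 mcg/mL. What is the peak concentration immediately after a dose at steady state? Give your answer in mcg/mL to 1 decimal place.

6.5 mcg/mL

k = ln2/t½ = ln2/33 ≈ 0.021004 h⁻¹; fraction remaining f = e^(−kτ) = e^(−0.021004×41) ≈ 0.4227.
At steady state, accumulation factor R = 1/(1 − e^(−kτ)) ≈ 1.7322.
Each bolus raises the concentration by D/Vd = 978/260 ≈ 3.762 mcg/mL.
Cmax,ss = C₀/(1 − f) ≈ 3.762/0.5773 ≈ 6.517 mcg/mL.
Peak 6.5 mcg/mL vs MTC 8 mcg/mL: below toxic threshold.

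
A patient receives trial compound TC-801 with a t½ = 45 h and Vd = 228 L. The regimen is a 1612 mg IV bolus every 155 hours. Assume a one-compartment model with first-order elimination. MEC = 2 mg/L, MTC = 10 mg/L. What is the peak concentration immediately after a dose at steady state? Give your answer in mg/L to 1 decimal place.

7.8 mg/L

k = ln2/t½ = ln2/45 ≈ 0.015403 h⁻¹; fraction remaining f = e^(−kτ) = e^(−0.015403×155) ≈ 0.0919.
Accumulation ratio R = 1/(1 − f) ≈ 1/0.9081 ≈ 1.1012.
Single-dose peak C₀ = D/Vd = 1612/228 ≈ 7.070 mg/L.
Steady-state peak Cmax,ss = C₀·R ≈ 7.070 × 1.1012 ≈ 7.785 mg/L.
Peak 7.8 mg/L vs MTC 10 mg/L: below toxic threshold.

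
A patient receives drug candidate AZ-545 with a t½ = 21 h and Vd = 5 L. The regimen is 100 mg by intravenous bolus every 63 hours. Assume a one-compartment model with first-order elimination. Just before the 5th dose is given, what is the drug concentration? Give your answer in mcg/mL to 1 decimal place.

f = (1/2)^(τ/t½) = (1/2)^(63/21) ≈ 0.1250.
C₀ = D/Vd = 100/5 ≈ 20.000 mcg/mL.
Before the 5th dose, 4 doses have been given. Superposition: Cmin = C₀·(f + f² + … + f^4).
≈ 20.000 × (0.1250 + 0.0156 + 0.0020 + 0.0002) ≈ 20.000 × 0.1428 ≈ 2.856 mcg/mL.

2.9 mcg/mL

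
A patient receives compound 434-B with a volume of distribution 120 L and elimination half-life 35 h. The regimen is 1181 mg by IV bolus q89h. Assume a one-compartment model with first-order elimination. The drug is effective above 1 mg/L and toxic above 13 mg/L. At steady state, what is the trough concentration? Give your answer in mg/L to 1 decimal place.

2.0 mg/L

τ/t½ = 89/35 ≈ 2.5429, so fraction remaining f = (1/2)^(89/35) ≈ 0.1716.
Each bolus raises the concentration by D/Vd = 1181/120 ≈ 9.842 mg/L.
Steady-state trough Cmin,ss = C₀·f/(1−f) ≈ 9.842 × 0.1716/0.8284 ≈ 2.039 mg/L.
Trough 2.0 mg/L vs MEC 1 mg/L: adequate.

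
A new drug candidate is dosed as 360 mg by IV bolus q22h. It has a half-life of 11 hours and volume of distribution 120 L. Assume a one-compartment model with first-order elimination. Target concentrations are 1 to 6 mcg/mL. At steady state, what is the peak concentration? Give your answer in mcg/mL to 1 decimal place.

The dosing interval is 2 half-lives, so f = 2^(−2) = 0.25.
At steady state, R = 1/(1 − 0.25) = 4/3.
Single-dose peak C₀ = D/Vd = 360/120 = 3 mcg/mL.
Steady-state peak Cmax,ss = C₀·R = 3 × 4/3 ≈ 4.000 mcg/mL.
Peak 4.0 mcg/mL vs MTC 6 mcg/mL: below toxic threshold.

4.0 mcg/mL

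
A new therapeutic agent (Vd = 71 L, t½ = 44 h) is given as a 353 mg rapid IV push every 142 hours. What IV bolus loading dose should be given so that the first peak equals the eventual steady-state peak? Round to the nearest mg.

f = (1/2)^(142/44) ≈ 0.106781; accumulation ratio R = 1/(1−f) ≈ 1.11955.
Loading dose to hit Cmax,ss on first dose: D_load = D_maint·R ≈ 353 × 1.11955 ≈ 395.20 mg.

395 mg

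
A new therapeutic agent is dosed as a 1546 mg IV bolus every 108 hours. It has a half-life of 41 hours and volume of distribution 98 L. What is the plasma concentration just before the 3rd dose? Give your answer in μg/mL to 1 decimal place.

f = (1/2)^(τ/t½) = (1/2)^(108/41) ≈ 0.1611.
C₀ = D/Vd = 1546/98 ≈ 15.776 μg/mL.
Before the 3rd dose, 2 doses have been given. Superposition: Cmin = C₀·(f + f²).
≈ 15.776 × (0.1611 + 0.0260) ≈ 15.776 × 0.1871 ≈ 2.952 μg/mL.

3.0 μg/mL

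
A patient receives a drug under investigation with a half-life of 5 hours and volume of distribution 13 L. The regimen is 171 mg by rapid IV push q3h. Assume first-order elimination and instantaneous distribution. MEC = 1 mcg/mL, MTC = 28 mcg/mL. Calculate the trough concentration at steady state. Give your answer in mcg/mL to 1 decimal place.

Over one 3-h interval, 3/5 ≈ 0.6 half-lives elapse, leaving f ≈ 0.6598 of each dose.
Each bolus raises the concentration by D/Vd = 171/13 ≈ 13.154 mcg/mL.
Steady-state trough Cmin,ss = C₀·f/(1−f) ≈ 13.154 × 0.6598/0.3402 ≈ 25.511 mcg/mL.
Trough 25.5 mcg/mL vs MEC 1 mcg/mL: adequate.

25.5 mcg/mL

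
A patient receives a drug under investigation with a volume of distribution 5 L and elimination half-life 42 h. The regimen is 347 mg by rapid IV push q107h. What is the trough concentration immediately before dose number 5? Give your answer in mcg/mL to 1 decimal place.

f = (1/2)^(τ/t½) = (1/2)^(107/42) ≈ 0.1710.
C₀ = D/Vd = 347/5 ≈ 69.400 mcg/mL.
Before the 5th dose, 4 doses have been given. Superposition: Cmin = C₀·(f + f² + … + f^4).
≈ 69.400 × (0.1710 + 0.0292 + 0.0050 + 0.0009) ≈ 69.400 × 0.2061 ≈ 14.303 mcg/mL.

14.3 mcg/mL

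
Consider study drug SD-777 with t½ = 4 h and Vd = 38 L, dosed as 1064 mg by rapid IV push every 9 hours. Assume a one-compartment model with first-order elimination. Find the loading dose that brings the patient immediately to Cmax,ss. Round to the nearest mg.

f = (1/2)^(9/4) ≈ 0.210224; accumulation ratio R = 1/(1−f) ≈ 1.26618.
Loading dose to hit Cmax,ss on first dose: D_load = D_maint·R ≈ 1064 × 1.26618 ≈ 1347.22 mg.

1347 mg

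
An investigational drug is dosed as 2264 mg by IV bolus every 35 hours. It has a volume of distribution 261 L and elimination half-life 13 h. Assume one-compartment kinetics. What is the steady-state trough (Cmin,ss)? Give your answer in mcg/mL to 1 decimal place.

τ/t½ = 35/13 ≈ 2.6923, so fraction remaining f = (1/2)^(35/13) ≈ 0.1547.
At steady state, accumulation factor R = 1/(1 − e^(−kτ)) ≈ 1.1830.
Each bolus raises the concentration by D/Vd = 2264/261 ≈ 8.674 mcg/mL.
Steady-state peak Cmax,ss = C₀·R ≈ 8.674 × 1.1830 ≈ 10.261 mcg/mL.
One interval later, Cmin,ss = Cmax,ss·e^(−kτ) ≈ 10.261 × 0.1547 ≈ 1.587 mcg/mL.

1.6 mcg/mL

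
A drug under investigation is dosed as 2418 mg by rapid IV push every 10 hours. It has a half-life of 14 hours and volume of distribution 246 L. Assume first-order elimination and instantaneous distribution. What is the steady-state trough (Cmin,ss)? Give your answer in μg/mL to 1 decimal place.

k = ln2/t½ = ln2/14 ≈ 0.049511 h⁻¹; fraction remaining f = e^(−kτ) = e^(−0.049511×10) ≈ 0.6095.
Each bolus raises the concentration by D/Vd = 2418/246 ≈ 9.829 μg/mL.
Steady-state trough Cmin,ss = C₀·f/(1−f) ≈ 9.829 × 0.6095/0.3905 ≈ 15.341 μg/mL.

15.3 μg/mL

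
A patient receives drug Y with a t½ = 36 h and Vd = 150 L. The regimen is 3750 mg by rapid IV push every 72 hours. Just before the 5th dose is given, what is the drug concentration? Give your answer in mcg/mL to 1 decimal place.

f = (1/2)^(τ/t½) = (1/2)^(72/36) ≈ 0.2500.
C₀ = D/Vd = 3750/150 ≈ 25.000 mcg/mL.
Before the 5th dose, 4 doses have been given. Superposition: Cmin = C₀·(f + f² + … + f^4).
≈ 25.000 × (0.2500 + 0.0625 + 0.0156 + 0.0039) ≈ 25.000 × 0.3320 ≈ 8.300 mcg/mL.

8.3 mcg/mL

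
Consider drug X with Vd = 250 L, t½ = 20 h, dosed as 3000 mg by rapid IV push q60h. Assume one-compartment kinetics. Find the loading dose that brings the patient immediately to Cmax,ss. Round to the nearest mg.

f = (1/2)^(60/20) ≈ 0.125000; accumulation ratio R = 1/(1−f) ≈ 1.14286.
Loading dose to hit Cmax,ss on first dose: D_load = D_maint·R ≈ 3000 × 1.14286 ≈ 3428.58 mg.

3429 mg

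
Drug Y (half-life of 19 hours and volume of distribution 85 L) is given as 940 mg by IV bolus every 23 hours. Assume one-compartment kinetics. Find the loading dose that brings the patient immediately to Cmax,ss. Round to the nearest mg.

1655 mg

f = (1/2)^(23/19) ≈ 0.432111; accumulation ratio R = 1/(1−f) ≈ 1.76091.
Loading dose to hit Cmax,ss on first dose: D_load = D_maint·R ≈ 940 × 1.76091 ≈ 1655.26 mg.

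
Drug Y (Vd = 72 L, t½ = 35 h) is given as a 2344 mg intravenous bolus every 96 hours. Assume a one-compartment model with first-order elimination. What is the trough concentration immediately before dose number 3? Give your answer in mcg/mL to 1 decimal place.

f = (1/2)^(τ/t½) = (1/2)^(96/35) ≈ 0.1494.
C₀ = D/Vd = 2344/72 ≈ 32.556 mcg/mL.
Before the 3rd dose, 2 doses have been given. Superposition: Cmin = C₀·(f + f²).
≈ 32.556 × (0.1494 + 0.0223) ≈ 32.556 × 0.1717 ≈ 5.590 mcg/mL.

5.6 mcg/mL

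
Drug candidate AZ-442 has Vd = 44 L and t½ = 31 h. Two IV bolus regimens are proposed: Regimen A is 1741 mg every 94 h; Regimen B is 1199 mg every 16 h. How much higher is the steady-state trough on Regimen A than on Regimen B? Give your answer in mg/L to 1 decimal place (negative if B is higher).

-57.8 mg/L

Regimen A: f = (1/2)^(94/31) ≈ 0.1222; Cmin,ss = (1741/44)·f/(1−f) ≈ 5.508 mg/L.
Regimen B: f = (1/2)^(16/31) ≈ 0.6992; Cmin,ss = (1199/44)·f/(1−f) ≈ 63.342 mg/L.
Difference ≈ 5.508 − 63.342 ≈ -57.834 mg/L.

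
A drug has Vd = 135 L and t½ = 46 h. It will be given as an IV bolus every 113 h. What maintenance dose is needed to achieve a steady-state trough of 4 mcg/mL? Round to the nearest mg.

2424 mg

τ/t½ = 113/46 ≈ 2.4565, so f = (1/2)^(113/46) ≈ 0.182185.
Cmin,ss = (D/Vd)·f/(1−f), so D = Cmin,ss·Vd·(1−f)/f.
D = 4 × 135 × (1−f)/f ≈ 4 × 135 × 4.48893 ≈ 2424.02 mg.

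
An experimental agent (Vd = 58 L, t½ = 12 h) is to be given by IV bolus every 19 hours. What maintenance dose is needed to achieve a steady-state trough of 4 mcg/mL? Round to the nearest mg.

τ/t½ = 19/12 ≈ 1.5833, so f = (1/2)^(19/12) ≈ 0.333710.
Cmin,ss = (D/Vd)·f/(1−f), so D = Cmin,ss·Vd·(1−f)/f.
D = 4 × 58 × (1−f)/f ≈ 4 × 58 × 1.99661 ≈ 463.21 mg.

463 mg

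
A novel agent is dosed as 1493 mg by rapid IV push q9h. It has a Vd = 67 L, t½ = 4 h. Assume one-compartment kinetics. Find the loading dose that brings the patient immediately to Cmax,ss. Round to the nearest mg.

f = (1/2)^(9/4) ≈ 0.210224; accumulation ratio R = 1/(1−f) ≈ 1.26618.
Loading dose to hit Cmax,ss on first dose: D_load = D_maint·R ≈ 1493 × 1.26618 ≈ 1890.41 mg.

1890 mg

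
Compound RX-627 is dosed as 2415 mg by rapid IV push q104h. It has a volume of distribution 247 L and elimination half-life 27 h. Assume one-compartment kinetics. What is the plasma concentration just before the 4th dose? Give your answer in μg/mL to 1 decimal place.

0.7 μg/mL

f = (1/2)^(τ/t½) = (1/2)^(104/27) ≈ 0.0693.
C₀ = D/Vd = 2415/247 ≈ 9.777 μg/mL.
Before the 4th dose, 3 doses have been given. Superposition: Cmin = C₀·(f + f² + … + f^3).
≈ 9.777 × (0.0693 + 0.0048 + 0.0003) ≈ 9.777 × 0.0744 ≈ 0.727 μg/mL.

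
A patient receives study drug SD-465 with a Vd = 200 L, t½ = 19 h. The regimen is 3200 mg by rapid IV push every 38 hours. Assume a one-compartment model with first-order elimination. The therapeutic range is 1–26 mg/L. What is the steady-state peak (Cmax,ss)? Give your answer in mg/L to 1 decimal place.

21.3 mg/L

τ = 38 h = 2 half-lives, so f = (1/2)^2 = 0.25.
Accumulation ratio R = 1/(1 − f) = 1/0.75 = 4/3.
Single-dose peak C₀ = D/Vd = 3200/200 = 16 mg/L.
Steady-state peak Cmax,ss = C₀·R = 16 × 4/3 ≈ 21.333 mg/L.
Peak 21.3 mg/L vs MTC 26 mg/L: below toxic threshold.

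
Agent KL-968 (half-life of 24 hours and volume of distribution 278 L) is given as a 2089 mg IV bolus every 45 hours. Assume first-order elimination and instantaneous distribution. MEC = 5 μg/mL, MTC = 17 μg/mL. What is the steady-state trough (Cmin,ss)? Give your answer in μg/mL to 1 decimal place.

2.8 μg/mL

Over one 45-h interval, 45/24 ≈ 1.875 half-lives elapse, leaving f ≈ 0.2726 of each dose.
At steady state, accumulation factor R = 1/(1 − e^(−kτ)) ≈ 1.3748.
Each bolus raises the concentration by D/Vd = 2089/278 ≈ 7.514 μg/mL.
Cmax,ss = C₀/(1 − f) ≈ 7.514/0.7274 ≈ 10.330 μg/mL.
Steady-state trough Cmin,ss = Cmax,ss·f ≈ 10.330 × 0.2726 ≈ 2.816 μg/mL.
Trough 2.8 μg/mL vs MEC 5 μg/mL: subtherapeutic.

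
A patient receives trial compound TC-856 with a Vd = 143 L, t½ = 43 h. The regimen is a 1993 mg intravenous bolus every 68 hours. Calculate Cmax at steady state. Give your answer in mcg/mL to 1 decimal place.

Over one 68-h interval, 68/43 ≈ 1.5814 half-lives elapse, leaving f ≈ 0.3342 of each dose.
Accumulation ratio R = 1/(1 − f) ≈ 1/0.6658 ≈ 1.5020.
Each bolus raises the concentration by D/Vd = 1993/143 ≈ 13.937 mcg/mL.
Cmax,ss = C₀/(1 − f) ≈ 13.937/0.6658 ≈ 20.933 mcg/mL.

20.9 mcg/mL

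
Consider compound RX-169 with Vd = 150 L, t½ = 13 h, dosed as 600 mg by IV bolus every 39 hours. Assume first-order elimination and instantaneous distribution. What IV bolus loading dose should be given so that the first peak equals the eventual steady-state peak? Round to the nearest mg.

686 mg

f = (1/2)^(39/13) ≈ 0.125000; accumulation ratio R = 1/(1−f) ≈ 1.14286.
Loading dose to hit Cmax,ss on first dose: D_load = D_maint·R ≈ 600 × 1.14286 ≈ 685.72 mg.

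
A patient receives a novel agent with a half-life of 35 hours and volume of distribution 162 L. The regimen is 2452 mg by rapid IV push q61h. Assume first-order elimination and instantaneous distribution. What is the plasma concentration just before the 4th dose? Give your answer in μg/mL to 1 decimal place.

f = (1/2)^(τ/t½) = (1/2)^(61/35) ≈ 0.2988.
C₀ = D/Vd = 2452/162 ≈ 15.136 μg/mL.
Before the 4th dose, 3 doses have been given. Superposition: Cmin = C₀·(f + f² + … + f^3).
≈ 15.136 × (0.2988 + 0.0893 + 0.0267) ≈ 15.136 × 0.4148 ≈ 6.278 μg/mL.

6.3 μg/mL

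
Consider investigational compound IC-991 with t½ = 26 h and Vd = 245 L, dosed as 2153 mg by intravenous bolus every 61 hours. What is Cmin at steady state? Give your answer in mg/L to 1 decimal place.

2.2 mg/L

τ/t½ = 61/26 ≈ 2.3462, so fraction remaining f = (1/2)^(61/26) ≈ 0.1967.
At steady state, accumulation factor R = 1/(1 − e^(−kτ)) ≈ 1.2449.
Each bolus raises the concentration by D/Vd = 2153/245 ≈ 8.788 mg/L.
Steady-state peak Cmax,ss = C₀·R ≈ 8.788 × 1.2449 ≈ 10.940 mg/L.
Steady-state trough Cmin,ss = Cmax,ss·f ≈ 10.940 × 0.1967 ≈ 2.152 mg/L.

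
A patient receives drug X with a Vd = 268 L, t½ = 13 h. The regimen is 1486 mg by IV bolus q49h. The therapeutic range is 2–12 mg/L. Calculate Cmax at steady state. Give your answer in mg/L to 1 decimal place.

6.0 mg/L

Over one 49-h interval, 49/13 ≈ 3.7692 half-lives elapse, leaving f ≈ 0.0733 of each dose.
Accumulation ratio R = 1/(1 − f) ≈ 1/0.9267 ≈ 1.0791.
Single-dose peak C₀ = D/Vd = 1486/268 ≈ 5.545 mg/L.
Steady-state peak Cmax,ss = C₀·R ≈ 5.545 × 1.0791 ≈ 5.984 mg/L.
Peak 6.0 mg/L vs MTC 12 mg/L: below toxic threshold.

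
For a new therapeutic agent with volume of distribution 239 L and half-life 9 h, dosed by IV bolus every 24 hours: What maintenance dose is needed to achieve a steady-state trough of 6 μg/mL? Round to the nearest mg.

7671 mg

τ/t½ = 24/9 ≈ 2.6667, so f = (1/2)^(24/9) ≈ 0.157490.
Cmin,ss = (D/Vd)·f/(1−f), so D = Cmin,ss·Vd·(1−f)/f.
D = 6 × 239 × (1−f)/f ≈ 6 × 239 × 5.34961 ≈ 7671.34 mg.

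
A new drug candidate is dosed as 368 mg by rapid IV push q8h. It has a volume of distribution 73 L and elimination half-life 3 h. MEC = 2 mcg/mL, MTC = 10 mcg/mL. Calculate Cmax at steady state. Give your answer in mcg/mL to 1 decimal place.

Over one 8-h interval, 8/3 ≈ 2.6667 half-lives elapse, leaving f ≈ 0.1575 of each dose.
At steady state, accumulation factor R = 1/(1 − e^(−kτ)) ≈ 1.1869.
Single-dose peak C₀ = D/Vd = 368/73 ≈ 5.041 mcg/mL.
Steady-state peak Cmax,ss = C₀·R ≈ 5.041 × 1.1869 ≈ 5.983 mcg/mL.
Peak 6.0 mcg/mL vs MTC 10 mcg/mL: below toxic threshold.

6.0 mcg/mL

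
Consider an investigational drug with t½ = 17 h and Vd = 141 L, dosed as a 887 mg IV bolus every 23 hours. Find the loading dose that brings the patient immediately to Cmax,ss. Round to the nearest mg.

1458 mg

f = (1/2)^(23/17) ≈ 0.391493; accumulation ratio R = 1/(1−f) ≈ 1.64337.
Loading dose to hit Cmax,ss on first dose: D_load = D_maint·R ≈ 887 × 1.64337 ≈ 1457.67 mg.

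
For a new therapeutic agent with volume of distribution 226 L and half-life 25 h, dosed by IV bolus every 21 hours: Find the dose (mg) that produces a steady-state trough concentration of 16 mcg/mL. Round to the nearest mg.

τ/t½ = 21/25 ≈ 0.84, so f = (1/2)^(21/25) ≈ 0.558644.
Cmin,ss = (D/Vd)·f/(1−f), so D = Cmin,ss·Vd·(1−f)/f.
D = 16 × 226 × (1−f)/f ≈ 16 × 226 × 0.79005 ≈ 2856.82 mg.

2857 mg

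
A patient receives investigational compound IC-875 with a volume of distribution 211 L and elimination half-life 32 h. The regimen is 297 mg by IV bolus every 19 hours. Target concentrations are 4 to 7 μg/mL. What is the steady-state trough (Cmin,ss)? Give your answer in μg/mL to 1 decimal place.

2.8 μg/mL

k = ln2/t½ = ln2/32 ≈ 0.021661 h⁻¹; fraction remaining f = e^(−kτ) = e^(−0.021661×19) ≈ 0.6626.
Each bolus raises the concentration by D/Vd = 297/211 ≈ 1.408 μg/mL.
Steady-state trough Cmin,ss = C₀·f/(1−f) ≈ 1.408 × 0.6626/0.3374 ≈ 2.765 μg/mL.
Trough 2.8 μg/mL vs MEC 4 μg/mL: subtherapeutic.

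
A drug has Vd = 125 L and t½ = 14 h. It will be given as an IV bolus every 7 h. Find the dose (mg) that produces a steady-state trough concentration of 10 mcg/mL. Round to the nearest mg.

τ/t½ = 7/14 ≈ 0.5, so f = (1/2)^(7/14) ≈ 0.707107.
Cmin,ss = (D/Vd)·f/(1−f), so D = Cmin,ss·Vd·(1−f)/f.
D = 10 × 125 × (1−f)/f ≈ 10 × 125 × 0.41421 ≈ 517.76 mg.

518 mg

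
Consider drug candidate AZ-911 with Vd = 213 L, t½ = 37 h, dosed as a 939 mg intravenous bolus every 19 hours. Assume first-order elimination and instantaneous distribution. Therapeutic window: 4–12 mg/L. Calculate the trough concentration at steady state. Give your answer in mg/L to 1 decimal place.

10.3 mg/L

Over one 19-h interval, 19/37 ≈ 0.51351 half-lives elapse, leaving f ≈ 0.7005 of each dose.
Accumulation ratio R = 1/(1 − f) ≈ 1/0.2995 ≈ 3.3389.
Each bolus raises the concentration by D/Vd = 939/213 ≈ 4.408 mg/L.
Steady-state peak Cmax,ss = C₀·R ≈ 4.408 × 3.3389 ≈ 14.718 mg/L.
Steady-state trough Cmin,ss = Cmax,ss·f ≈ 14.718 × 0.7005 ≈ 10.310 mg/L.
Trough 10.3 mg/L vs MEC 4 mg/L: adequate.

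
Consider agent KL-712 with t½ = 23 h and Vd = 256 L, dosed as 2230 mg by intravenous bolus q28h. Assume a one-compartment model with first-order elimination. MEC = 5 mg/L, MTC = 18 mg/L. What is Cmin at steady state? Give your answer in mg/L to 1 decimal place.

Over one 28-h interval, 28/23 ≈ 1.2174 half-lives elapse, leaving f ≈ 0.4301 of each dose.
Accumulation ratio R = 1/(1 − f) ≈ 1/0.5699 ≈ 1.7547.
Single-dose peak C₀ = D/Vd = 2230/256 ≈ 8.711 mg/L.
Steady-state peak Cmax,ss = C₀·R ≈ 8.711 × 1.7547 ≈ 15.285 mg/L.
Steady-state trough Cmin,ss = Cmax,ss·f ≈ 15.285 × 0.4301 ≈ 6.574 mg/L.
Trough 6.6 mg/L vs MEC 5 mg/L: adequate.

6.6 mg/L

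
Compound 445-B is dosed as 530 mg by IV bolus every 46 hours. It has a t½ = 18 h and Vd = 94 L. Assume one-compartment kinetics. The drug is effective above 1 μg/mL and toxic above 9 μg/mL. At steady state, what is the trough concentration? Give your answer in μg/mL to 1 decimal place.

k = ln2/t½ = ln2/18 ≈ 0.038508 h⁻¹; fraction remaining f = e^(−kτ) = e^(−0.038508×46) ≈ 0.1701.
At steady state, accumulation factor R = 1/(1 − e^(−kτ)) ≈ 1.2050.
Single-dose peak C₀ = D/Vd = 530/94 ≈ 5.638 μg/mL.
Cmax,ss = C₀/(1 − f) ≈ 5.638/0.8299 ≈ 6.794 μg/mL.
One interval later, Cmin,ss = Cmax,ss·e^(−kτ) ≈ 6.794 × 0.1701 ≈ 1.156 μg/mL.
Trough 1.2 μg/mL vs MEC 1 μg/mL: adequate.

1.2 μg/mL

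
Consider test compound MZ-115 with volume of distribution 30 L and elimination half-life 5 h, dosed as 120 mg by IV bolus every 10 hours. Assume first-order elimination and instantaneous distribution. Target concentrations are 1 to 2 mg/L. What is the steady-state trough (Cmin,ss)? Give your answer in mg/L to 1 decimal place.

1.3 mg/L

The dosing interval is 2 half-lives, so f = 2^(−2) = 0.25.
Accumulation ratio R = 1/(1 − f) = 1/0.75 = 4/3.
Single-dose peak C₀ = D/Vd = 120/30 = 4 mg/L.
Steady-state peak Cmax,ss = C₀·R = 4 × 4/3 ≈ 5.333 mg/L.
Steady-state trough Cmin,ss = Cmax,ss·f ≈ 5.333 × 0.25 ≈ 1.333 mg/L.
Trough 1.3 mg/L vs MEC 1 mg/L: adequate.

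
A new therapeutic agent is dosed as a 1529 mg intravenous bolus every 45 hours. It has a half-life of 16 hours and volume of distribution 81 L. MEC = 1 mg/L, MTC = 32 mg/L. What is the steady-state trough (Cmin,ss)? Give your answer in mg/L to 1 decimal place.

τ/t½ = 45/16 ≈ 2.8125, so fraction remaining f = (1/2)^(45/16) ≈ 0.1423.
At steady state, accumulation factor R = 1/(1 − e^(−kτ)) ≈ 1.1659.
Each bolus raises the concentration by D/Vd = 1529/81 ≈ 18.877 mg/L.
Steady-state peak Cmax,ss = C₀·R ≈ 18.877 × 1.1659 ≈ 22.009 mg/L.
One interval later, Cmin,ss = Cmax,ss·e^(−kτ) ≈ 22.009 × 0.1423 ≈ 3.132 mg/L.
Trough 3.1 mg/L vs MEC 1 mg/L: adequate.

3.1 mg/L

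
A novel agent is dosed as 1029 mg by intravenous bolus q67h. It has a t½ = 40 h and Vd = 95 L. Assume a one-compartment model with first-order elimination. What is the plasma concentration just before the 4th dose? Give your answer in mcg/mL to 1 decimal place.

4.8 mcg/mL

f = (1/2)^(τ/t½) = (1/2)^(67/40) ≈ 0.3132.
C₀ = D/Vd = 1029/95 ≈ 10.832 mcg/mL.
Before the 4th dose, 3 doses have been given. Superposition: Cmin = C₀·(f + f² + … + f^3).
≈ 10.832 × (0.3132 + 0.0981 + 0.0307) ≈ 10.832 × 0.4420 ≈ 4.788 mcg/mL.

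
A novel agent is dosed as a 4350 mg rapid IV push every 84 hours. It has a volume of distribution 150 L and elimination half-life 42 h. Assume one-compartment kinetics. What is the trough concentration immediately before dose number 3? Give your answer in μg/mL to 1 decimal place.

f = (1/2)^(τ/t½) = (1/2)^(84/42) ≈ 0.2500.
C₀ = D/Vd = 4350/150 ≈ 29.000 μg/mL.
Before the 3rd dose, 2 doses have been given. Superposition: Cmin = C₀·(f + f²).
≈ 29.000 × (0.2500 + 0.0625) ≈ 29.000 × 0.3125 ≈ 9.062 μg/mL.

9.1 μg/mL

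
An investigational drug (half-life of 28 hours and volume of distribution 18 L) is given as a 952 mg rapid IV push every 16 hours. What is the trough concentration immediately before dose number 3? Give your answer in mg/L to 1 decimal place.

59.5 mg/L

f = (1/2)^(τ/t½) = (1/2)^(16/28) ≈ 0.6730.
C₀ = D/Vd = 952/18 ≈ 52.889 mg/L.
Before the 3rd dose, 2 doses have been given. Superposition: Cmin = C₀·(f + f²).
≈ 52.889 × (0.6730 + 0.4529) ≈ 52.889 × 1.1259 ≈ 59.548 mg/L.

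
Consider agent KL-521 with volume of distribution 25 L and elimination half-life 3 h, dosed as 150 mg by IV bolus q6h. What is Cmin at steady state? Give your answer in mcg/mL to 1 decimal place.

τ = 6 h = 2 half-lives, so f = (1/2)^2 = 0.25.
At steady state, R = 1/(1 − 0.25) = 4/3.
Single-dose peak C₀ = D/Vd = 150/25 = 6 mcg/mL.
Steady-state peak Cmax,ss = C₀·R = 6 × 4/3 ≈ 8.000 mcg/mL.
Steady-state trough Cmin,ss = Cmax,ss·f ≈ 8.000 × 0.25 ≈ 2.000 mcg/mL.

2.0 mcg/mL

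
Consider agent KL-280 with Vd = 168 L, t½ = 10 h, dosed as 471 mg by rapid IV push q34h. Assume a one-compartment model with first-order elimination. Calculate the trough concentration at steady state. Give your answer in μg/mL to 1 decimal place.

Over one 34-h interval, 34/10 ≈ 3.4 half-lives elapse, leaving f ≈ 0.0947 of each dose.
Single-dose peak C₀ = D/Vd = 471/168 ≈ 2.804 μg/mL.
Steady-state trough Cmin,ss = C₀·f/(1−f) ≈ 2.804 × 0.0947/0.9053 ≈ 0.293 μg/mL.

0.3 μg/mL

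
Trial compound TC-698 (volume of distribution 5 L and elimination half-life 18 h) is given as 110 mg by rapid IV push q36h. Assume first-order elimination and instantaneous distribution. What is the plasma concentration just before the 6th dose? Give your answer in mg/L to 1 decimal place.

f = (1/2)^(τ/t½) = (1/2)^(36/18) ≈ 0.2500.
C₀ = D/Vd = 110/5 ≈ 22.000 mg/L.
Before the 6th dose, 5 doses have been given. Superposition: Cmin = C₀·(f + f² + … + f^5).
≈ 22.000 × (0.2500 + 0.0625 + 0.0156 + 0.0039 + 0.0010) ≈ 22.000 × 0.3330 ≈ 7.326 mg/L.

7.3 mg/L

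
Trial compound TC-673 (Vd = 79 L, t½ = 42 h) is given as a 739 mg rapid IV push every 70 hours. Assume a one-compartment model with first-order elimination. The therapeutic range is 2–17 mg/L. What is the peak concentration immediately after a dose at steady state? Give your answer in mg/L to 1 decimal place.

13.7 mg/L

τ/t½ = 70/42 ≈ 1.6667, so fraction remaining f = (1/2)^(70/42) ≈ 0.3150.
At steady state, accumulation factor R = 1/(1 − e^(−kτ)) ≈ 1.4599.
Each bolus raises the concentration by D/Vd = 739/79 ≈ 9.354 mg/L.
Cmax,ss = C₀/(1 − f) ≈ 9.354/0.6850 ≈ 13.655 mg/L.
Peak 13.7 mg/L vs MTC 17 mg/L: below toxic threshold.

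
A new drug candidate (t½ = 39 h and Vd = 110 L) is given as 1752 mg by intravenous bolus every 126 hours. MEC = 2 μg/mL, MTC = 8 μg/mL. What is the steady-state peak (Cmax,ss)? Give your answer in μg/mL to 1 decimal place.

17.8 μg/mL

Over one 126-h interval, 126/39 ≈ 3.2308 half-lives elapse, leaving f ≈ 0.1065 of each dose.
At steady state, accumulation factor R = 1/(1 − e^(−kτ)) ≈ 1.1192.
Single-dose peak C₀ = D/Vd = 1752/110 ≈ 15.927 μg/mL.
Cmax,ss = C₀/(1 − f) ≈ 15.927/0.8935 ≈ 17.825 μg/mL.
Peak 17.8 μg/mL vs MTC 8 μg/mL: exceeds toxic threshold.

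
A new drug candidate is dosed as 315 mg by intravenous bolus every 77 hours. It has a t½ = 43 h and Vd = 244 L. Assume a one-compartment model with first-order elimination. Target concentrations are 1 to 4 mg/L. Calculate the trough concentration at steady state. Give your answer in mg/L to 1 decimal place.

0.5 mg/L

Over one 77-h interval, 77/43 ≈ 1.7907 half-lives elapse, leaving f ≈ 0.2890 of each dose.
Accumulation ratio R = 1/(1 − f) ≈ 1/0.7110 ≈ 1.4065.
Single-dose peak C₀ = D/Vd = 315/244 ≈ 1.291 mg/L.
Steady-state peak Cmax,ss = C₀·R ≈ 1.291 × 1.4065 ≈ 1.816 mg/L.
One interval later, Cmin,ss = Cmax,ss·e^(−kτ) ≈ 1.816 × 0.2890 ≈ 0.525 mg/L.
Trough 0.5 mg/L vs MEC 1 mg/L: subtherapeutic.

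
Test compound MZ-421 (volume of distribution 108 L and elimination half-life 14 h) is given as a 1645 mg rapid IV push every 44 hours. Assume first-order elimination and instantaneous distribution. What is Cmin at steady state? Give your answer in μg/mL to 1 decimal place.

τ/t½ = 44/14 ≈ 3.1429, so fraction remaining f = (1/2)^(44/14) ≈ 0.1132.
At steady state, accumulation factor R = 1/(1 − e^(−kτ)) ≈ 1.1276.
Each bolus raises the concentration by D/Vd = 1645/108 ≈ 15.231 μg/mL.
Steady-state peak Cmax,ss = C₀·R ≈ 15.231 × 1.1276 ≈ 17.174 μg/mL.
One interval later, Cmin,ss = Cmax,ss·e^(−kτ) ≈ 17.174 × 0.1132 ≈ 1.944 μg/mL.

1.9 μg/mL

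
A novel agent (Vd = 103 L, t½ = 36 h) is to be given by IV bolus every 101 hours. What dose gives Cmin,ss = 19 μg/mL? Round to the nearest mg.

τ/t½ = 101/36 ≈ 2.8056, so f = (1/2)^(101/36) ≈ 0.143035.
Cmin,ss = (D/Vd)·f/(1−f), so D = Cmin,ss·Vd·(1−f)/f.
D = 19 × 103 × (1−f)/f ≈ 19 × 103 × 5.99130 ≈ 11724.97 mg.

11725 mg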